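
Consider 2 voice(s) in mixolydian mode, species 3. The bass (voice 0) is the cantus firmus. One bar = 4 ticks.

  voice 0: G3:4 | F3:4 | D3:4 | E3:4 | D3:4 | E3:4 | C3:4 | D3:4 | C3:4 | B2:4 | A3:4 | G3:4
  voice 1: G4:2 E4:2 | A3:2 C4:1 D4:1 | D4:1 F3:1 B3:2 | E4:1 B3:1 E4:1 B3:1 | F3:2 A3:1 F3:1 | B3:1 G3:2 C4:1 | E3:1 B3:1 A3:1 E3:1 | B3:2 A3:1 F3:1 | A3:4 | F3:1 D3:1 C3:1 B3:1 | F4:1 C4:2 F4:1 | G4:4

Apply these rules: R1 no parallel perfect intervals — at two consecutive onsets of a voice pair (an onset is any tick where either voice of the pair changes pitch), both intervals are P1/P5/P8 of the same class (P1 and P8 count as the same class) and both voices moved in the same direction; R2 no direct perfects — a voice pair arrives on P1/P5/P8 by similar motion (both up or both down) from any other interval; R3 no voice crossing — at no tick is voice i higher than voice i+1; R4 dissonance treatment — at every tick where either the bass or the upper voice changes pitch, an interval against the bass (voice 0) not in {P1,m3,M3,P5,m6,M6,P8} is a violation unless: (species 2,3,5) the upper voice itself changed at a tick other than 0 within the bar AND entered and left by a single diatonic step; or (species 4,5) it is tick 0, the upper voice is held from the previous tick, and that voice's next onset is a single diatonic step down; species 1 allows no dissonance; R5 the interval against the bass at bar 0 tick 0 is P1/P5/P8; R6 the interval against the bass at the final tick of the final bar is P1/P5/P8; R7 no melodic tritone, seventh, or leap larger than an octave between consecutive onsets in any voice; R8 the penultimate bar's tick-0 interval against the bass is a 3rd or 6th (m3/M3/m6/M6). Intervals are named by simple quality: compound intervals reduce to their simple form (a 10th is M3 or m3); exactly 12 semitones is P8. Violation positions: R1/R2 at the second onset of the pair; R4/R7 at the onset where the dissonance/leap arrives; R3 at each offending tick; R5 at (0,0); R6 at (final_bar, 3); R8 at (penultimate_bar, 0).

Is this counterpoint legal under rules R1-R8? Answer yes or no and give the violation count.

bar 0: v0=G3 v1=G4 (P8)
bar 1: v0=F3 v1=A3 (M3)
bar 2: v0=D3 v1=D4 (P8)
bar 3: v0=E3 v1=E4 (P8)
bar 4: v0=D3 v1=F3 (m3)
bar 5: v0=E3 v1=B3 (P5)
bar 6: v0=C3 v1=E3 (M3)
bar 7: v0=D3 v1=B3 (M6)
bar 8: v0=C3 v1=A3 (M6)
bar 9: v0=B2 v1=F3 (TT)
bar 10: v0=A3 v1=F4 (m6)
bar 11: v0=G3 v1=G4 (P8)
  R7 @ bar2.2: F3->B3 leap 6st
  R2 @ bar3.0: D3/B3 M6 -> E3/E4 P8 similar
  R7 @ bar4.0: B3->F3 leap 6st
  R2 @ bar5.0: D3/F3 m3 -> E3/B3 P5 similar
  R7 @ bar5.0: F3->B3 leap 6st
  R4 @ bar6.1: C3/B3 M7 untreated
  R4 @ bar9.0: B2/F3 TT untreated
  R4 @ bar9.2: B2/C3 m2 untreated
  R7 @ bar9.3: C3->B3 leap 11st
  R7 @ bar10.0: B2->A3 leap 10st
  R7 @ bar10.0: B3->F4 leap 6st

No (11 violations)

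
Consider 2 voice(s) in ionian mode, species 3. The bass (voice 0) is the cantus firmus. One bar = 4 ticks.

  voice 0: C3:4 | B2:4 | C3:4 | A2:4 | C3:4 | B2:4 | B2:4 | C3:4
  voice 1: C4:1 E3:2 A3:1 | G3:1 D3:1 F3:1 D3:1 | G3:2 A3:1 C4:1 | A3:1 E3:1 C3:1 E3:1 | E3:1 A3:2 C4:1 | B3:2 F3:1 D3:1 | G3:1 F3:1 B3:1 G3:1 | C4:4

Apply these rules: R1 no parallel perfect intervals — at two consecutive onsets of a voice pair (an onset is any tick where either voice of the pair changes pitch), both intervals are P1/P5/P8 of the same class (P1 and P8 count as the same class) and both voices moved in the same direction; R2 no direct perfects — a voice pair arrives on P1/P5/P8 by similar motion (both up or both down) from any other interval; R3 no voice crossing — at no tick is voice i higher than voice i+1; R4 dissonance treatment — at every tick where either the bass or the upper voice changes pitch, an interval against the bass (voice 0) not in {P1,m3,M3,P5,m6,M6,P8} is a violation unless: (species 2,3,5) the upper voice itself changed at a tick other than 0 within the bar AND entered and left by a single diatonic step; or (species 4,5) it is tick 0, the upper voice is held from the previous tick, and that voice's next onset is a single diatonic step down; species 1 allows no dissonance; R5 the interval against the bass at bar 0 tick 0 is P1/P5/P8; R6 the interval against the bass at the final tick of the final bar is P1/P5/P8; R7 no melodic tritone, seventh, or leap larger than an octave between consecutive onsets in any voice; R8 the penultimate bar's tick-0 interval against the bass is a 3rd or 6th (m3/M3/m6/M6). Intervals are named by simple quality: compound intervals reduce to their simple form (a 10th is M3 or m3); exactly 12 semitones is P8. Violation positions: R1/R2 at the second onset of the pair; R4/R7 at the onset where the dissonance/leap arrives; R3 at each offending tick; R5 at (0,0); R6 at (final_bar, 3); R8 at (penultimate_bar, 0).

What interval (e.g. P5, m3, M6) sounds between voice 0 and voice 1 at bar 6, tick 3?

m6

voice 0=B2 voice 1=G3 -> m6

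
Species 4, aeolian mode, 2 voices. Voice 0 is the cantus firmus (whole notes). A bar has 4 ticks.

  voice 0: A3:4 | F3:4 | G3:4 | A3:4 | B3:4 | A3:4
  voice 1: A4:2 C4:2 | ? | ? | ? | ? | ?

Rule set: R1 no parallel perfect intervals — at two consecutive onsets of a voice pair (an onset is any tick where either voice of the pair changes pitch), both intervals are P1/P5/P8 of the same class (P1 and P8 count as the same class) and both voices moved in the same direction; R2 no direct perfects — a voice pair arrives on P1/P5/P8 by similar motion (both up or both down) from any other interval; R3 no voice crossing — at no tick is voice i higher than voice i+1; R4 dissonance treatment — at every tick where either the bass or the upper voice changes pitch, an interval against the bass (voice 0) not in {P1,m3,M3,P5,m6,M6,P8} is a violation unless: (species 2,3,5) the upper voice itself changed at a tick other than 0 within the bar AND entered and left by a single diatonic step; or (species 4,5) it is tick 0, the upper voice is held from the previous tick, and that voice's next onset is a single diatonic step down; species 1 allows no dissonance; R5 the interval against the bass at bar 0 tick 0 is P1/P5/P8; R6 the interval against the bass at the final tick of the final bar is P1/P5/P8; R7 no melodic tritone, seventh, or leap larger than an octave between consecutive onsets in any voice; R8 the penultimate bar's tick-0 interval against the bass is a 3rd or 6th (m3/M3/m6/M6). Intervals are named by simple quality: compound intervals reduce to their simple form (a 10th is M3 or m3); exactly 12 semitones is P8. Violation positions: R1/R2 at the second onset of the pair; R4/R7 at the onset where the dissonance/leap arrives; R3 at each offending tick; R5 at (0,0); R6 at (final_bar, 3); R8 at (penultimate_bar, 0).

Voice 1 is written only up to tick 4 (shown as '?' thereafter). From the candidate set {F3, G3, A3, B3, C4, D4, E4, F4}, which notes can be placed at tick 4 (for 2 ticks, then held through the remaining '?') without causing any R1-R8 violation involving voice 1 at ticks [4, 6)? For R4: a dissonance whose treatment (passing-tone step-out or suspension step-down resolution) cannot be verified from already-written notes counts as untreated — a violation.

{A3, C4, D4, F4}

F3: violates R2
G3: violates R4
A3: legal
B3: violates R4
C4: legal
D4: legal
E4: violates R4
F4: legal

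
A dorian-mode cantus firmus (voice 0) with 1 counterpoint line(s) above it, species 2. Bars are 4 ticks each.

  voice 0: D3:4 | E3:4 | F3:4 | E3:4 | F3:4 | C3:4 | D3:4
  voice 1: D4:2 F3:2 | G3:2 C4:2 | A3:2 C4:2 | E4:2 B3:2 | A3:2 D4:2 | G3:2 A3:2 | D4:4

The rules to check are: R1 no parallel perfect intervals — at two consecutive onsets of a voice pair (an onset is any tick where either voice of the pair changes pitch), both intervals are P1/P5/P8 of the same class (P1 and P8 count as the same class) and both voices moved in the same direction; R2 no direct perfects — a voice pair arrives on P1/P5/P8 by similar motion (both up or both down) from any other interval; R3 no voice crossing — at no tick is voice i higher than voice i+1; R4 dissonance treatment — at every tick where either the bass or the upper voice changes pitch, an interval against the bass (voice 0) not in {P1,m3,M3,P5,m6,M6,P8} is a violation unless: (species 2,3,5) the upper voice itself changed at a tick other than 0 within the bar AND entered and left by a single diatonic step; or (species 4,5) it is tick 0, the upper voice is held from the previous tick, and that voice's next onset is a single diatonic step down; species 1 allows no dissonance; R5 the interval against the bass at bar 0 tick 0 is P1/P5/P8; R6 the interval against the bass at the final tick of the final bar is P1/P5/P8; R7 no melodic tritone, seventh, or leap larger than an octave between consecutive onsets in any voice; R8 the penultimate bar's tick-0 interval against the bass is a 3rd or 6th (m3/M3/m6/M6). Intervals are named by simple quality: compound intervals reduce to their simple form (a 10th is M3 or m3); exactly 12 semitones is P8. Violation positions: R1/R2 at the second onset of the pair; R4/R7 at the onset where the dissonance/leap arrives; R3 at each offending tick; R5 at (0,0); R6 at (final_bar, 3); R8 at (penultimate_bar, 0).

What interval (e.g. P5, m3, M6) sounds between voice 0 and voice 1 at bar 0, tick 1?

voice 0=D3 voice 1=D4 -> P8

P8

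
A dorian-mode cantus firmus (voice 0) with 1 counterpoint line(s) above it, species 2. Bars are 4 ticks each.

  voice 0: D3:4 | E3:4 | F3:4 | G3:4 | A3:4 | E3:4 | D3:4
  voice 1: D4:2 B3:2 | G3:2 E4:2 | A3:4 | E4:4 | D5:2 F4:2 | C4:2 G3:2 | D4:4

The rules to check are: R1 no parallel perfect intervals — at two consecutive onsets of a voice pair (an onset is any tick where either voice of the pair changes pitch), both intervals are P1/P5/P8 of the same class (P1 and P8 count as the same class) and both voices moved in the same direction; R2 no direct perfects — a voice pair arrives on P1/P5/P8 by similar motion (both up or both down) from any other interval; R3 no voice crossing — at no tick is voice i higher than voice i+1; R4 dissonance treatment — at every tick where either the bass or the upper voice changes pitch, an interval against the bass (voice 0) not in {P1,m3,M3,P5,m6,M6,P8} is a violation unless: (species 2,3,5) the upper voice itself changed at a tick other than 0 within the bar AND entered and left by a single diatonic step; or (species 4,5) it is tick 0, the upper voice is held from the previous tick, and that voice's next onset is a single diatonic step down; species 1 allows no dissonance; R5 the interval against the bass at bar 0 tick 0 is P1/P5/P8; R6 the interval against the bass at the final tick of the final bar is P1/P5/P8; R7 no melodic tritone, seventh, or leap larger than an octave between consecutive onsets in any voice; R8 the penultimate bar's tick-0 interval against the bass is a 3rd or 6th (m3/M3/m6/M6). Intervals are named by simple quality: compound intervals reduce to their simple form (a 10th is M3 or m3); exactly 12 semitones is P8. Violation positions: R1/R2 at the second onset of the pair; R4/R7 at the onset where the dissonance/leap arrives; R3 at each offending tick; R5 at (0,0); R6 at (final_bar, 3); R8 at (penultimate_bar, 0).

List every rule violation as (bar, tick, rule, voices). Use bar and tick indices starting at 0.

bar 0: v0=D3 v1=D4 downbeat P8
bar 1: v0=E3 v1=G3 downbeat m3
bar 2: v0=F3 v1=A3 downbeat M3
bar 3: v0=G3 v1=E4 downbeat M6
bar 4: v0=A3 v1=D5 downbeat P4
bar 5: v0=E3 v1=C4 downbeat m6
bar 6: v0=D3 v1=D4 downbeat P8
  -> R4 @ bar 4 tick 0 v(0, 1): A3/D5 P4 untreated
  -> R7 @ bar 4 tick 0 v(1,): E4->D5 leap 10st

(4, 0, R4, (0, 1))
(4, 0, R7, (1,))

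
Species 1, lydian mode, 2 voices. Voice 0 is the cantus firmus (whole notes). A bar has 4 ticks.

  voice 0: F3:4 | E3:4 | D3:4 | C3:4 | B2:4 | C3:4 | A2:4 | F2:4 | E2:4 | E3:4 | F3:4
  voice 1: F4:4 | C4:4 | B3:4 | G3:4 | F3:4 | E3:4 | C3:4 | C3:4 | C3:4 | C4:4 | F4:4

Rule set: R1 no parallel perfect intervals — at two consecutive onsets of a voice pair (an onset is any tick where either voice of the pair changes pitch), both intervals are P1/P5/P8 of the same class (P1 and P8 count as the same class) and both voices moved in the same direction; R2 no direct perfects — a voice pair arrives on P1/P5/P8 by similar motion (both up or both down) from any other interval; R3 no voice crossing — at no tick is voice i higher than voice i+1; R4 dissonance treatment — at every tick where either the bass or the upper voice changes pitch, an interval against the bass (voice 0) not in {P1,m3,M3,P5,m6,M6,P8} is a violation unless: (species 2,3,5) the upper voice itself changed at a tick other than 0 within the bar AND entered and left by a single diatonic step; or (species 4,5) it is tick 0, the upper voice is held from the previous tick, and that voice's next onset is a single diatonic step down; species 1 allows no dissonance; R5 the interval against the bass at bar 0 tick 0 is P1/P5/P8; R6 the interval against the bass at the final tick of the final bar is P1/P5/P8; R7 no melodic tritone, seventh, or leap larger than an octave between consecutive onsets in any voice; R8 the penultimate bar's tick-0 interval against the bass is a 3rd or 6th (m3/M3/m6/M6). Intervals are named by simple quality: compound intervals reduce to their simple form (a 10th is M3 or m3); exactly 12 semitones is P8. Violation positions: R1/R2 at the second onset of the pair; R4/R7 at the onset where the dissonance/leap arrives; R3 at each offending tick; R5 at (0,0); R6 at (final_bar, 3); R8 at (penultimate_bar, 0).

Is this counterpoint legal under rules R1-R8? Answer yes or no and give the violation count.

No (3 violations)

bar 0: v0=F3 v1=F4 (P8)
bar 1: v0=E3 v1=C4 (m6)
bar 2: v0=D3 v1=B3 (M6)
bar 3: v0=C3 v1=G3 (P5)
bar 4: v0=B2 v1=F3 (TT)
bar 5: v0=C3 v1=E3 (M3)
bar 6: v0=A2 v1=C3 (m3)
bar 7: v0=F2 v1=C3 (P5)
bar 8: v0=E2 v1=C3 (m6)
bar 9: v0=E3 v1=C4 (m6)
bar 10: v0=F3 v1=F4 (P8)
  R2 @ bar3.0: D3/B3 M6 -> C3/G3 P5 similar
  R4 @ bar4.0: B2/F3 TT untreated
  R2 @ bar10.0: E3/C4 m6 -> F3/F4 P8 similar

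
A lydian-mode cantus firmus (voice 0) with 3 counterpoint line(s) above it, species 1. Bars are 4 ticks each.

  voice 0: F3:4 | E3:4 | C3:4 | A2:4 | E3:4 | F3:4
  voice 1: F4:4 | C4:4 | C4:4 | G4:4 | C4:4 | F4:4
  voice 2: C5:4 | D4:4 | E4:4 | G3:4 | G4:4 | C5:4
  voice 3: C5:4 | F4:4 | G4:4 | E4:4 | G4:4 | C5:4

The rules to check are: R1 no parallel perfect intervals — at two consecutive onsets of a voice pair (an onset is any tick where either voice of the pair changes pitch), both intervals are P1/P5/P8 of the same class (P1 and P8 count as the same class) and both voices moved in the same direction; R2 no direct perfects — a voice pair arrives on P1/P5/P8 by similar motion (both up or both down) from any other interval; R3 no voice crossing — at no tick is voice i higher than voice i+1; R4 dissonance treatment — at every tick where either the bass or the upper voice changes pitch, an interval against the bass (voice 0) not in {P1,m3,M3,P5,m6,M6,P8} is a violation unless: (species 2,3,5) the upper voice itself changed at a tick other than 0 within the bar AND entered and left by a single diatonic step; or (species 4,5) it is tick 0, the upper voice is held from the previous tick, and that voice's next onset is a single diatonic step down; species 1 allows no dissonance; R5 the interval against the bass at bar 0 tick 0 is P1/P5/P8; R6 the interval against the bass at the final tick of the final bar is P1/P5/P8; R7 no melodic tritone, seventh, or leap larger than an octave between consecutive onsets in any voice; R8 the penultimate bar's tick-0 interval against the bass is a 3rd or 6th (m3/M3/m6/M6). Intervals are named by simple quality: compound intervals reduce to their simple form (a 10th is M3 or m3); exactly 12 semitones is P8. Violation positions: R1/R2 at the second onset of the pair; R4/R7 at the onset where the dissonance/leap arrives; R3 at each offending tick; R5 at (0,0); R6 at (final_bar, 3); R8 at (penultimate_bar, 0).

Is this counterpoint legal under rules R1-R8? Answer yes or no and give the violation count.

bar 0: v0=F3 v1=F4 v2=C5 v3=C5 (P5)
bar 1: v0=E3 v1=C4 v2=D4 v3=F4 (m2)
bar 2: v0=C3 v1=C4 v2=E4 v3=G4 (P5)
bar 3: v0=A2 v1=G4 v2=G3 v3=E4 (P5)
bar 4: v0=E3 v1=C4 v2=G4 v3=G4 (m3)
bar 5: v0=F3 v1=F4 v2=C5 v3=C5 (P5)
  R4 @ bar1.0: E3/D4 m7 untreated
  R4 @ bar1.0: E3/F4 m2 untreated
  R7 @ bar1.0: C5->D4 leap 10st
  R1 @ bar3.0: C3/G4 P5 -> A2/E4 P5 similar
  R3 @ bar3.0: G4 above G3
  R4 @ bar3.0: A2/G4 m7 untreated
  R4 @ bar3.0: A2/G3 m7 untreated
  R3 @ bar3.1: G4 above G3
  R3 @ bar3.2: G4 above G3
  R3 @ bar3.3: G4 above G3
  R2 @ bar4.0: G3/E4 M6 -> G4/G4 P1 similar
  R1 @ bar5.0: C4/G4 P5 -> F4/C5 P5 similar
  R1 @ bar5.0: C4/G4 P5 -> F4/C5 P5 similar
  R1 @ bar5.0: G4/G4 P1 -> C5/C5 P1 similar
  R2 @ bar5.0: E3/C4 m6 -> F3/F4 P8 similar
  R2 @ bar5.0: E3/G4 m3 -> F3/C5 P5 similar
  R2 @ bar5.0: E3/G4 m3 -> F3/C5 P5 similar

No (17 violations)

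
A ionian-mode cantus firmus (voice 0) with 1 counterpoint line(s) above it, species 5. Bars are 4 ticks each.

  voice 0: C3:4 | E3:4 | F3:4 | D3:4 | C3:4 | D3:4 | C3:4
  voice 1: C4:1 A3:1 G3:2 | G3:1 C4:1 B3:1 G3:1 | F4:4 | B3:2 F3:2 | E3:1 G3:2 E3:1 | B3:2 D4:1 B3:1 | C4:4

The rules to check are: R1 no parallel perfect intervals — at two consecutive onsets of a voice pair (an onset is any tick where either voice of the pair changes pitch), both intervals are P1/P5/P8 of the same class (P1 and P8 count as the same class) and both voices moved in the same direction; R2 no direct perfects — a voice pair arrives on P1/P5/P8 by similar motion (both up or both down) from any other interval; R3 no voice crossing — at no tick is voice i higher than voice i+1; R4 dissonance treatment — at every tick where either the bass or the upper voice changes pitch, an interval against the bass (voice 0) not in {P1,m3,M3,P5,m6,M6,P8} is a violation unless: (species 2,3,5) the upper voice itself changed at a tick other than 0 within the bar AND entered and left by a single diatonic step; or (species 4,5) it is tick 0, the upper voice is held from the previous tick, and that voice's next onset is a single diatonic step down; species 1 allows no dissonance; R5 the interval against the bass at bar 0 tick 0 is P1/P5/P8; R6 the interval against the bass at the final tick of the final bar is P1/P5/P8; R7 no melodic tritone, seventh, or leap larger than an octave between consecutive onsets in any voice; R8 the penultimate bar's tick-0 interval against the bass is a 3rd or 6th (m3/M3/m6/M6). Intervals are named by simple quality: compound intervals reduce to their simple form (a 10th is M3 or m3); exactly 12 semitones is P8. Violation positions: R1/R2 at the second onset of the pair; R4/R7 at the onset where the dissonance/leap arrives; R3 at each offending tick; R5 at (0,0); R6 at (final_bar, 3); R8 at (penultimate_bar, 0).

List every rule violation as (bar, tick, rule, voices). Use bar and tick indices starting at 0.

(2, 0, R2, (0, 1))
(2, 0, R7, (1,))
(3, 0, R7, (1,))
(3, 2, R7, (1,))

bar 0: v0=C3 v1=C4 downbeat P8
bar 1: v0=E3 v1=G3 downbeat m3
bar 2: v0=F3 v1=F4 downbeat P8
bar 3: v0=D3 v1=B3 downbeat M6
bar 4: v0=C3 v1=E3 downbeat M3
bar 5: v0=D3 v1=B3 downbeat M6
bar 6: v0=C3 v1=C4 downbeat P8
  -> R2 @ bar 2 tick 0 v(0, 1): E3/G3 m3 -> F3/F4 P8 similar
  -> R7 @ bar 2 tick 0 v(1,): G3->F4 leap 10st
  -> R7 @ bar 3 tick 0 v(1,): F4->B3 leap 6st
  -> R7 @ bar 3 tick 2 v(1,): B3->F3 leap 6st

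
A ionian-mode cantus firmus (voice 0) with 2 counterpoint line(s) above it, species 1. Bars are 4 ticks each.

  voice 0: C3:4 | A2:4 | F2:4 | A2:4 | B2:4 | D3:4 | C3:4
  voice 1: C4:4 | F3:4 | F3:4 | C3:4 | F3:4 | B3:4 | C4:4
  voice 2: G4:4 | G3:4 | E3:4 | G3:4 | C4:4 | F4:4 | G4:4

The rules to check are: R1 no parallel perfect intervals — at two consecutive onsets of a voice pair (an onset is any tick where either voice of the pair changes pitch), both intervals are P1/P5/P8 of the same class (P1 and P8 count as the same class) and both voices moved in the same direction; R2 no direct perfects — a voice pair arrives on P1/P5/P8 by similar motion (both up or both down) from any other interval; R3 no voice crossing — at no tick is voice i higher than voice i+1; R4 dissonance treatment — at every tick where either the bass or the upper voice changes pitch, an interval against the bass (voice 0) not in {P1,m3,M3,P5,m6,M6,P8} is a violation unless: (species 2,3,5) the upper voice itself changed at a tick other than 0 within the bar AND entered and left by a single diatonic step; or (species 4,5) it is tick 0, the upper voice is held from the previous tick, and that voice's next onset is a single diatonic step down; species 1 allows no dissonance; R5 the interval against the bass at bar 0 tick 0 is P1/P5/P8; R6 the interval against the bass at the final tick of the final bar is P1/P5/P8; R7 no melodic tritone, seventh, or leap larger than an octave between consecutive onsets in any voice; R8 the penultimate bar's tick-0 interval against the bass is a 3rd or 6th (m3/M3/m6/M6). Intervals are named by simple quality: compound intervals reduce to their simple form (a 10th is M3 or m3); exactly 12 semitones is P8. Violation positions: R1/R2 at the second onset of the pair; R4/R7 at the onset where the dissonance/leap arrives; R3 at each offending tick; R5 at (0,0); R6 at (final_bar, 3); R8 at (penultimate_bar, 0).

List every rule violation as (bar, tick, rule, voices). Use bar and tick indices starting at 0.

(1, 0, R4, (0, 2))
(2, 0, R3, (1, 2))
(2, 0, R4, (0, 2))
(2, 1, R3, (1, 2))
(2, 2, R3, (1, 2))
(2, 3, R3, (1, 2))
(3, 0, R4, (0, 2))
(4, 0, R1, (1, 2))
(4, 0, R4, (0, 1))
(4, 0, R4, (0, 2))
(5, 0, R7, (1,))
(6, 0, R2, (1, 2))

bar 0: v0=C3 v1=C4 v2=G4 downbeat P5
bar 1: v0=A2 v1=F3 v2=G3 downbeat m7
bar 2: v0=F2 v1=F3 v2=E3 downbeat M7
bar 3: v0=A2 v1=C3 v2=G3 downbeat m7
bar 4: v0=B2 v1=F3 v2=C4 downbeat m2
bar 5: v0=D3 v1=B3 v2=F4 downbeat m3
bar 6: v0=C3 v1=C4 v2=G4 downbeat P5
  -> R4 @ bar 1 tick 0 v(0, 2): A2/G3 m7 untreated
  -> R3 @ bar 2 tick 0 v(1, 2): F3 above E3
  -> R4 @ bar 2 tick 0 v(0, 2): F2/E3 M7 untreated
  -> R3 @ bar 2 tick 1 v(1, 2): F3 above E3
  -> R3 @ bar 2 tick 2 v(1, 2): F3 above E3
  -> R3 @ bar 2 tick 3 v(1, 2): F3 above E3
  -> R4 @ bar 3 tick 0 v(0, 2): A2/G3 m7 untreated
  -> R1 @ bar 4 tick 0 v(1, 2): C3/G3 P5 -> F3/C4 P5 similar
  -> R4 @ bar 4 tick 0 v(0, 1): B2/F3 TT untreated
  -> R4 @ bar 4 tick 0 v(0, 2): B2/C4 m2 untreated
  -> R7 @ bar 5 tick 0 v(1,): F3->B3 leap 6st
  -> R2 @ bar 6 tick 0 v(1, 2): B3/F4 TT -> C4/G4 P5 similar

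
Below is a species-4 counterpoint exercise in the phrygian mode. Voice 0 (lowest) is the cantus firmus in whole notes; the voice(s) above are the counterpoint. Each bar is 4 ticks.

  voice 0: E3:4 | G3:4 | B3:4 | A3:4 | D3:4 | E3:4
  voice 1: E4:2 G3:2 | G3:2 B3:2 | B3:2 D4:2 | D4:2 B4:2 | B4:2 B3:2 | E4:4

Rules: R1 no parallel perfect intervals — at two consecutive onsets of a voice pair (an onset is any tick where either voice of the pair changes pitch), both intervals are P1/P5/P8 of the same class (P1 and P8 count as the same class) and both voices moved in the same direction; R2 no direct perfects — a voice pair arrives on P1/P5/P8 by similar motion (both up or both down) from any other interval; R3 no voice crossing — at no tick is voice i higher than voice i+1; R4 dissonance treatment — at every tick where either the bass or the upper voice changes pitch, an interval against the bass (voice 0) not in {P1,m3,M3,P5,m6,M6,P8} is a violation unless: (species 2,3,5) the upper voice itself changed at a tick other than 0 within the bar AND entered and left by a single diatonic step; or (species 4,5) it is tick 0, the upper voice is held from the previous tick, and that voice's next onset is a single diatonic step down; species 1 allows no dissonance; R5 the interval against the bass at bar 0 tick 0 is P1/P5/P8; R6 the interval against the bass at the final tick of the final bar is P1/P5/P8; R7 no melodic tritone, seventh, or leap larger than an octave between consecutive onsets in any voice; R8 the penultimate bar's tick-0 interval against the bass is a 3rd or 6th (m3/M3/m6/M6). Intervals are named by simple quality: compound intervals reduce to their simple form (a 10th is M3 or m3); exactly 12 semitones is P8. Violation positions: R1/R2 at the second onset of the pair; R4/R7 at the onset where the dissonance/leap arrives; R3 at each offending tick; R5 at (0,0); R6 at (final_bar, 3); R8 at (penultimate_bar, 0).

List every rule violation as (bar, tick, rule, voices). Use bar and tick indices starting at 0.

(3, 0, R4, (0, 1))
(3, 2, R4, (0, 1))
(5, 0, R2, (0, 1))

bar 0: v0=E3 v1=E4 downbeat P8
bar 1: v0=G3 v1=G3 downbeat P1
bar 2: v0=B3 v1=B3 downbeat P1
bar 3: v0=A3 v1=D4 downbeat P4
bar 4: v0=D3 v1=B4 downbeat M6
bar 5: v0=E3 v1=E4 downbeat P8
  -> R4 @ bar 3 tick 0 v(0, 1): A3/D4 P4 untreated
  -> R4 @ bar 3 tick 2 v(0, 1): A3/B4 M2 untreated
  -> R2 @ bar 5 tick 0 v(0, 1): D3/B3 M6 -> E3/E4 P8 similar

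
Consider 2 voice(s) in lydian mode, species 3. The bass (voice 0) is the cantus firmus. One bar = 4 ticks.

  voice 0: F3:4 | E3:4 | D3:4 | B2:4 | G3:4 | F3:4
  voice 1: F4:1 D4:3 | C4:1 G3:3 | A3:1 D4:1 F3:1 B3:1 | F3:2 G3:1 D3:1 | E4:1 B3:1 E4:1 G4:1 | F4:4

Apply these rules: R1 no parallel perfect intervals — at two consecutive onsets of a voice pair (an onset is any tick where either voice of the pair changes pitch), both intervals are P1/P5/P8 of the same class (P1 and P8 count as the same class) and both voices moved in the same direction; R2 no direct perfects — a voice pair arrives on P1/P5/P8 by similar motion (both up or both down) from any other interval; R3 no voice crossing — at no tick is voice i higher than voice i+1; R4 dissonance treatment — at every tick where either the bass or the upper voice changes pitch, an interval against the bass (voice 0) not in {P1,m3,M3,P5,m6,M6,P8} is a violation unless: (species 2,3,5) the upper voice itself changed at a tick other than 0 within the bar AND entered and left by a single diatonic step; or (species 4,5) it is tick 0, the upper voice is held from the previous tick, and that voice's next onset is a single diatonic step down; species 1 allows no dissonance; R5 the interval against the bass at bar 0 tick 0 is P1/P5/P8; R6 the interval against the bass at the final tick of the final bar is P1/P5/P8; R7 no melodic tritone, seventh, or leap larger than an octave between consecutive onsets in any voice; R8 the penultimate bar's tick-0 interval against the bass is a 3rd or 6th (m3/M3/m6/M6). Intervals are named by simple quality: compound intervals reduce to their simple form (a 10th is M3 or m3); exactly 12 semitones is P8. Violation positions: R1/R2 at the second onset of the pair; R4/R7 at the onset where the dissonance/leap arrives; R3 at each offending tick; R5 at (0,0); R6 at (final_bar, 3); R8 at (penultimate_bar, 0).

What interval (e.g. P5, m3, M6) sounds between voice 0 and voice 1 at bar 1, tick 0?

voice 0=E3 voice 1=C4 -> m6

m6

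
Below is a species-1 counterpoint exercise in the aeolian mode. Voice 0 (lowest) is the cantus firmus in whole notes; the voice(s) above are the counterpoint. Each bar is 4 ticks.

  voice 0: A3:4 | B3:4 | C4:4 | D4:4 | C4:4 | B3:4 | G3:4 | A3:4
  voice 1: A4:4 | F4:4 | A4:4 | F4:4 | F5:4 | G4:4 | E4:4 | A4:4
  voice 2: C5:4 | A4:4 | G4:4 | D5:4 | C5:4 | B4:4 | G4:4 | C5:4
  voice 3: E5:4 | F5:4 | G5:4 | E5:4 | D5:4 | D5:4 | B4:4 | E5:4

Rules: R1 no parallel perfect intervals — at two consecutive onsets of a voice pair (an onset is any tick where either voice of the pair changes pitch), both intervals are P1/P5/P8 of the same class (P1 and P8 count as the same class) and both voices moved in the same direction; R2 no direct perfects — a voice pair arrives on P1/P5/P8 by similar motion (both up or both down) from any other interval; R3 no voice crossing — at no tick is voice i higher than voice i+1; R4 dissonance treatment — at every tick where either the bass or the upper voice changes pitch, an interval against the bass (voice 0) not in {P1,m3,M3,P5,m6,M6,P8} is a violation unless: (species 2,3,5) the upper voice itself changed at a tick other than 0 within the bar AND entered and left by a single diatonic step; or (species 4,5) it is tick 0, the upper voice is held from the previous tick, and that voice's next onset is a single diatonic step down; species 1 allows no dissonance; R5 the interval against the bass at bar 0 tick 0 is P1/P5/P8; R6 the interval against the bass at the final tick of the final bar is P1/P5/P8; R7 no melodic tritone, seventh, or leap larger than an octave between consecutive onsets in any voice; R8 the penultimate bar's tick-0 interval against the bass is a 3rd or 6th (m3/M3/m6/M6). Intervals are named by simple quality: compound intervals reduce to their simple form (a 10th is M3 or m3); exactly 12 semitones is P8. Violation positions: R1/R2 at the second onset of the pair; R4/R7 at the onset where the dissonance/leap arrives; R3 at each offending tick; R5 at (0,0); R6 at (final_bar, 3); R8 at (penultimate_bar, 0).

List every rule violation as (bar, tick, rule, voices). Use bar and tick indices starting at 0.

bar 0: v0=A3 v1=A4 v2=C5 v3=E5 downbeat P5
bar 1: v0=B3 v1=F4 v2=A4 v3=F5 downbeat TT
bar 2: v0=C4 v1=A4 v2=G4 v3=G5 downbeat P5
bar 3: v0=D4 v1=F4 v2=D5 v3=E5 downbeat M2
bar 4: v0=C4 v1=F5 v2=C5 v3=D5 downbeat M2
bar 5: v0=B3 v1=G4 v2=B4 v3=D5 downbeat m3
bar 6: v0=G3 v1=E4 v2=G4 v3=B4 downbeat M3
bar 7: v0=A3 v1=A4 v2=C5 v3=E5 downbeat P5
  -> R5 @ bar 0 tick 0 v(0, 2): opens on m3
  -> R4 @ bar 1 tick 0 v(0, 1): B3/F4 TT untreated
  -> R4 @ bar 1 tick 0 v(0, 2): B3/A4 m7 untreated
  -> R4 @ bar 1 tick 0 v(0, 3): B3/F5 TT untreated
  -> R2 @ bar 2 tick 0 v(0, 3): B3/F5 TT -> C4/G5 P5 similar
  -> R3 @ bar 2 tick 0 v(1, 2): A4 above G4
  -> R3 @ bar 2 tick 1 v(1, 2): A4 above G4
  -> R3 @ bar 2 tick 2 v(1, 2): A4 above G4
  -> R3 @ bar 2 tick 3 v(1, 2): A4 above G4
  -> R2 @ bar 3 tick 0 v(0, 2): C4/G4 P5 -> D4/D5 P8 similar
  -> R4 @ bar 3 tick 0 v(0, 3): D4/E5 M2 untreated
  -> R1 @ bar 4 tick 0 v(0, 2): D4/D5 P8 -> C4/C5 P8 similar
  -> R3 @ bar 4 tick 0 v(1, 2): F5 above C5
  -> R4 @ bar 4 tick 0 v(0, 1): C4/F5 P4 untreated
  -> R4 @ bar 4 tick 0 v(0, 3): C4/D5 M2 untreated
  -> R3 @ bar 4 tick 1 v(1, 2): F5 above C5
  -> R3 @ bar 4 tick 2 v(1, 2): F5 above C5
  -> R3 @ bar 4 tick 3 v(1, 2): F5 above C5
  -> R1 @ bar 5 tick 0 v(0, 2): C4/C5 P8 -> B3/B4 P8 similar
  -> R7 @ bar 5 tick 0 v(1,): F5->G4 leap 10st
  -> R1 @ bar 6 tick 0 v(0, 2): B3/B4 P8 -> G3/G4 P8 similar
  -> R1 @ bar 6 tick 0 v(1, 3): G4/D5 P5 -> E4/B4 P5 similar
  -> R8 @ bar 6 tick 0 v(0, 2): penult P8 not 3rd/6th
  -> R1 @ bar 7 tick 0 v(1, 3): E4/B4 P5 -> A4/E5 P5 similar
  -> R2 @ bar 7 tick 0 v(0, 1): G3/E4 M6 -> A3/A4 P8 similar
  -> R2 @ bar 7 tick 0 v(0, 3): G3/B4 M3 -> A3/E5 P5 similar
  -> R6 @ bar 7 tick 3 v(0, 2): closes on m3

(0, 0, R5, (0, 2))
(1, 0, R4, (0, 1))
(1, 0, R4, (0, 2))
(1, 0, R4, (0, 3))
(2, 0, R2, (0, 3))
(2, 0, R3, (1, 2))
(2, 1, R3, (1, 2))
(2, 2, R3, (1, 2))
(2, 3, R3, (1, 2))
(3, 0, R2, (0, 2))
(3, 0, R4, (0, 3))
(4, 0, R1, (0, 2))
(4, 0, R3, (1, 2))
(4, 0, R4, (0, 1))
(4, 0, R4, (0, 3))
(4, 1, R3, (1, 2))
(4, 2, R3, (1, 2))
(4, 3, R3, (1, 2))
(5, 0, R1, (0, 2))
(5, 0, R7, (1,))
(6, 0, R1, (0, 2))
(6, 0, R1, (1, 3))
(6, 0, R8, (0, 2))
(7, 0, R1, (1, 3))
(7, 0, R2, (0, 1))
(7, 0, R2, (0, 3))
(7, 3, R6, (0, 2))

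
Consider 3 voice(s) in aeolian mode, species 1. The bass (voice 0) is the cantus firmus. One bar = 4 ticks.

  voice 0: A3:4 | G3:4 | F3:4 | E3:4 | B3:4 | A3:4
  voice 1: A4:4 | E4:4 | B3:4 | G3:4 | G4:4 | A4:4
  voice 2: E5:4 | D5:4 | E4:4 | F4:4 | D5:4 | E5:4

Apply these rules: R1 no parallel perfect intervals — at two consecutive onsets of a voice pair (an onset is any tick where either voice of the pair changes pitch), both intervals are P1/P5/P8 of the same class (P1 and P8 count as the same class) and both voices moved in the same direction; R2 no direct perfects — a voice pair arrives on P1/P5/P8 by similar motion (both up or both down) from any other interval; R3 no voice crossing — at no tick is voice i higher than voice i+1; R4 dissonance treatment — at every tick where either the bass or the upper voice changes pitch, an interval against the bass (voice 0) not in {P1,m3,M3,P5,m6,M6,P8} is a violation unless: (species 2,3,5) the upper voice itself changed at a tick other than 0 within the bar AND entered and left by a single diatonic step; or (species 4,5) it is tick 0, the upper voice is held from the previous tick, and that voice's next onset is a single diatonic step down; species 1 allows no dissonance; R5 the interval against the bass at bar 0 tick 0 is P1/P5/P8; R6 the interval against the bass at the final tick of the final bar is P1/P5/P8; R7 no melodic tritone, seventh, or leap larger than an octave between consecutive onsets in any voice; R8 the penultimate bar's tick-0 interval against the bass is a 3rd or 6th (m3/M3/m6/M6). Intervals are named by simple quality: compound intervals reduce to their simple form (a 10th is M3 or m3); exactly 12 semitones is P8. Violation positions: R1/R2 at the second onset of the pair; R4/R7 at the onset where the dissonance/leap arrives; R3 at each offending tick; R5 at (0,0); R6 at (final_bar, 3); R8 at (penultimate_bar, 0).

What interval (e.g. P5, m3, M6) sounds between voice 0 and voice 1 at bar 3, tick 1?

voice 0=E3 voice 1=G3 -> m3

m3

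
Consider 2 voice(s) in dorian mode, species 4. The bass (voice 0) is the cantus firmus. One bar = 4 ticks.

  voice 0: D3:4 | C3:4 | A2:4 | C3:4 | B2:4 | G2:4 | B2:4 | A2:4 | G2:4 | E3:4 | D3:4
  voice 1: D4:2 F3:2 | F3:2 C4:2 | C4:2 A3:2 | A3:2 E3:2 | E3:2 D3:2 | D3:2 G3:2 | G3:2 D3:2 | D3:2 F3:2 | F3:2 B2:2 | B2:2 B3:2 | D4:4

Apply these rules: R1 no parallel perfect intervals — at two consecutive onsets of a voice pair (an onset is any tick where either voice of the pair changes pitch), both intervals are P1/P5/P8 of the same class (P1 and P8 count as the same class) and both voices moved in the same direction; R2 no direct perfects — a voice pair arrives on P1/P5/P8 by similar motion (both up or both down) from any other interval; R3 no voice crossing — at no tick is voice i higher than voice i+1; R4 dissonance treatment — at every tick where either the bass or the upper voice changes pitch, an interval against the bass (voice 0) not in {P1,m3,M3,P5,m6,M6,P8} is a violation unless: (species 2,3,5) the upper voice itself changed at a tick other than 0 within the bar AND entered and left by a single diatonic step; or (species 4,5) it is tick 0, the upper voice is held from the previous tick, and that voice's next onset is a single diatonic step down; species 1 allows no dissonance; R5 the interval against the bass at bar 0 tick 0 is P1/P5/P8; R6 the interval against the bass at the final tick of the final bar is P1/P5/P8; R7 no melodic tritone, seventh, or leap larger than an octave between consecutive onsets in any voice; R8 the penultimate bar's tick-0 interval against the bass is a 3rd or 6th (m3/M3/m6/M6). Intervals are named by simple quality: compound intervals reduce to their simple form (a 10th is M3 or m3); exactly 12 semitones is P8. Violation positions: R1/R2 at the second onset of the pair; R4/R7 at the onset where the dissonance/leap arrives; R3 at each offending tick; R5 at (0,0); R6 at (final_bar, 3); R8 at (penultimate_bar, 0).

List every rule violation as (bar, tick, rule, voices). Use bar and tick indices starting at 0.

bar 0: v0=D3 v1=D4 downbeat P8
bar 1: v0=C3 v1=F3 downbeat P4
bar 2: v0=A2 v1=C4 downbeat m3
bar 3: v0=C3 v1=A3 downbeat M6
bar 4: v0=B2 v1=E3 downbeat P4
bar 5: v0=G2 v1=D3 downbeat P5
bar 6: v0=B2 v1=G3 downbeat m6
bar 7: v0=A2 v1=D3 downbeat P4
bar 8: v0=G2 v1=F3 downbeat m7
bar 9: v0=E3 v1=B2 downbeat P4
bar 10: v0=D3 v1=D4 downbeat P8
  -> R4 @ bar 1 tick 0 v(0, 1): C3/F3 P4 untreated
  -> R4 @ bar 7 tick 0 v(0, 1): A2/D3 P4 untreated
  -> R4 @ bar 8 tick 0 v(0, 1): G2/F3 m7 untreated
  -> R7 @ bar 8 tick 2 v(1,): F3->B2 leap 6st
  -> R3 @ bar 9 tick 0 v(0, 1): E3 above B2
  -> R4 @ bar 9 tick 0 v(0, 1): E3/B2 P4 untreated
  -> R8 @ bar 9 tick 0 v(0, 1): penult P4 not 3rd/6th
  -> R3 @ bar 9 tick 1 v(0, 1): E3 above B2

(1, 0, R4, (0, 1))
(7, 0, R4, (0, 1))
(8, 0, R4, (0, 1))
(8, 2, R7, (1,))
(9, 0, R3, (0, 1))
(9, 0, R4, (0, 1))
(9, 0, R8, (0, 1))
(9, 1, R3, (0, 1))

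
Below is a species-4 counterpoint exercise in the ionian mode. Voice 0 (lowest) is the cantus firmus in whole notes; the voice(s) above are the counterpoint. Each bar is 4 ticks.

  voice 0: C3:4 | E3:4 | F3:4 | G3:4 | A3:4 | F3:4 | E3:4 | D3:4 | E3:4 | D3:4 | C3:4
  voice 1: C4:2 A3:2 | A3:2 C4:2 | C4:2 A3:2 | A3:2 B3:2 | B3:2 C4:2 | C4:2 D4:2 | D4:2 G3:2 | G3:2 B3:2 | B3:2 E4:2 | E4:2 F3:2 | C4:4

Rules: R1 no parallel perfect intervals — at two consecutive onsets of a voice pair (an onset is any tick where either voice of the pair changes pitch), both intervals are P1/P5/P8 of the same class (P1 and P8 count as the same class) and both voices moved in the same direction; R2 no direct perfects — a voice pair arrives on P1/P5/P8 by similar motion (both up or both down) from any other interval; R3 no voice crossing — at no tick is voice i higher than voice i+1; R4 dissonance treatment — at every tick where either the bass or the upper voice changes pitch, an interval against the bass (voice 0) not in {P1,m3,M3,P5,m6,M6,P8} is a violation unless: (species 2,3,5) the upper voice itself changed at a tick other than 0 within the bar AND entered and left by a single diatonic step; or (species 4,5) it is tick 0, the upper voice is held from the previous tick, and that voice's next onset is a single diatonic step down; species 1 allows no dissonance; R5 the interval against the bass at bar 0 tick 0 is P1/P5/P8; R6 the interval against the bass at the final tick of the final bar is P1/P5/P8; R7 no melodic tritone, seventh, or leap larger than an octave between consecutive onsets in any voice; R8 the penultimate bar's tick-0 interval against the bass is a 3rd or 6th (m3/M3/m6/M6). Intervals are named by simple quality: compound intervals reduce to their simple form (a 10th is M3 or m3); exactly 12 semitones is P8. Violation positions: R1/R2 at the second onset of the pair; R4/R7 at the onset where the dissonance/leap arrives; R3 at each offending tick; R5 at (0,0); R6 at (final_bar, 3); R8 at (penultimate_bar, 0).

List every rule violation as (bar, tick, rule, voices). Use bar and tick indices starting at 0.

(1, 0, R4, (0, 1))
(3, 0, R4, (0, 1))
(4, 0, R4, (0, 1))
(6, 0, R4, (0, 1))
(7, 0, R4, (0, 1))
(9, 0, R4, (0, 1))
(9, 0, R8, (0, 1))
(9, 2, R7, (1,))

bar 0: v0=C3 v1=C4 downbeat P8
bar 1: v0=E3 v1=A3 downbeat P4
bar 2: v0=F3 v1=C4 downbeat P5
bar 3: v0=G3 v1=A3 downbeat M2
bar 4: v0=A3 v1=B3 downbeat M2
bar 5: v0=F3 v1=C4 downbeat P5
bar 6: v0=E3 v1=D4 downbeat m7
bar 7: v0=D3 v1=G3 downbeat P4
bar 8: v0=E3 v1=B3 downbeat P5
bar 9: v0=D3 v1=E4 downbeat M2
bar 10: v0=C3 v1=C4 downbeat P8
  -> R4 @ bar 1 tick 0 v(0, 1): E3/A3 P4 untreated
  -> R4 @ bar 3 tick 0 v(0, 1): G3/A3 M2 untreated
  -> R4 @ bar 4 tick 0 v(0, 1): A3/B3 M2 untreated
  -> R4 @ bar 6 tick 0 v(0, 1): E3/D4 m7 untreated
  -> R4 @ bar 7 tick 0 v(0, 1): D3/G3 P4 untreated
  -> R4 @ bar 9 tick 0 v(0, 1): D3/E4 M2 untreated
  -> R8 @ bar 9 tick 0 v(0, 1): penult M2 not 3rd/6th
  -> R7 @ bar 9 tick 2 v(1,): E4->F3 leap 11st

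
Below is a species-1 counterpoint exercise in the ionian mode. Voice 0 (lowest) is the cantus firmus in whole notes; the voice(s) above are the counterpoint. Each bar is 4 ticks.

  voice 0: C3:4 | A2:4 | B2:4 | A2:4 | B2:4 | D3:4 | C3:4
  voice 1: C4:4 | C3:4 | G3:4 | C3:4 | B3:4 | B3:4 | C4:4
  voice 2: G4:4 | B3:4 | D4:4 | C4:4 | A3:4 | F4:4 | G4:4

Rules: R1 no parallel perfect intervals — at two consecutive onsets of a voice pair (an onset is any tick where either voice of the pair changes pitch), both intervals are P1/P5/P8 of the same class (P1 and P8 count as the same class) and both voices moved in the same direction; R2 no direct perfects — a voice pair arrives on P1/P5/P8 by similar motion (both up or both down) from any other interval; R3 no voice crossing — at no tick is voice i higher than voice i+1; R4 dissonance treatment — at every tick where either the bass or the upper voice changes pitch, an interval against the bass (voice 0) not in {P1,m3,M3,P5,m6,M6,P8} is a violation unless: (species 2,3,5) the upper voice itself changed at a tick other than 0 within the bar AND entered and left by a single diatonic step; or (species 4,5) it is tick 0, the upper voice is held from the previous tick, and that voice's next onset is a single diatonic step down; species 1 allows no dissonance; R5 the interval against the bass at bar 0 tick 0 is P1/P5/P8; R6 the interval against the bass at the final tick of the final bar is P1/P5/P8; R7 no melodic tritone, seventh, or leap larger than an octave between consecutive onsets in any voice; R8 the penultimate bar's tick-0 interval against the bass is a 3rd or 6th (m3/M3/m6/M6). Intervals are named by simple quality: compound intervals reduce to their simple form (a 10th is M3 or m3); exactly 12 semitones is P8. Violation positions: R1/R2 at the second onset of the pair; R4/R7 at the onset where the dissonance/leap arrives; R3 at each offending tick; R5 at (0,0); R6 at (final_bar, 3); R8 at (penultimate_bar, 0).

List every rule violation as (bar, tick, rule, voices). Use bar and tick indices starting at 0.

(1, 0, R4, (0, 2))
(2, 0, R2, (1, 2))
(3, 0, R2, (1, 2))
(4, 0, R2, (0, 1))
(4, 0, R3, (1, 2))
(4, 0, R4, (0, 2))
(4, 0, R7, (1,))
(4, 1, R3, (1, 2))
(4, 2, R3, (1, 2))
(4, 3, R3, (1, 2))
(6, 0, R2, (1, 2))

bar 0: v0=C3 v1=C4 v2=G4 downbeat P5
bar 1: v0=A2 v1=C3 v2=B3 downbeat M2
bar 2: v0=B2 v1=G3 v2=D4 downbeat m3
bar 3: v0=A2 v1=C3 v2=C4 downbeat m3
bar 4: v0=B2 v1=B3 v2=A3 downbeat m7
bar 5: v0=D3 v1=B3 v2=F4 downbeat m3
bar 6: v0=C3 v1=C4 v2=G4 downbeat P5
  -> R4 @ bar 1 tick 0 v(0, 2): A2/B3 M2 untreated
  -> R2 @ bar 2 tick 0 v(1, 2): C3/B3 M7 -> G3/D4 P5 similar
  -> R2 @ bar 3 tick 0 v(1, 2): G3/D4 P5 -> C3/C4 P8 similar
  -> R2 @ bar 4 tick 0 v(0, 1): A2/C3 m3 -> B2/B3 P8 similar
  -> R3 @ bar 4 tick 0 v(1, 2): B3 above A3
  -> R4 @ bar 4 tick 0 v(0, 2): B2/A3 m7 untreated
  -> R7 @ bar 4 tick 0 v(1,): C3->B3 leap 11st
  -> R3 @ bar 4 tick 1 v(1, 2): B3 above A3
  -> R3 @ bar 4 tick 2 v(1, 2): B3 above A3
  -> R3 @ bar 4 tick 3 v(1, 2): B3 above A3
  -> R2 @ bar 6 tick 0 v(1, 2): B3/F4 TT -> C4/G4 P5 similar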